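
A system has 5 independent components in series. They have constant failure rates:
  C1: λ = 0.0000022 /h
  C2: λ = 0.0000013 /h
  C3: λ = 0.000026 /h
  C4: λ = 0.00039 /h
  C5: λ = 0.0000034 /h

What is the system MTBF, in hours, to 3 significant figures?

Series of exponential components: λ_sys = Σ λ_i
λ_sys = 0.0000022 + 0.0000013 + 0.000026 + 0.00039 + 0.0000034 = 4.2290e-04 /h
MTBF = 1 / λ_sys = 2360 h

2360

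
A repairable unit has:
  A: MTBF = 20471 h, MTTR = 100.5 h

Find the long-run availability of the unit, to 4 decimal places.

A(A) = MTBF/(MTBF+MTTR) = 20471/(20471+100.5) = 0.9951

0.9951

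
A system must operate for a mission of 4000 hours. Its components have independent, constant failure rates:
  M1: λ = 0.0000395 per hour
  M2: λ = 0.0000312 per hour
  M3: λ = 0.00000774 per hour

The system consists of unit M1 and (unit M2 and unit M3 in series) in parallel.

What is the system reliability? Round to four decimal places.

0.9789

R(M1) = exp(−0.0000395 × 4000) = 0.853850
R(M2) = exp(−0.0000312 × 4000) = 0.882673
R(M3) = exp(−0.00000774 × 4000) = 0.969514
Series (M2 and M3): 0.882673 × 0.969514 = 0.855764
Parallel (M1 and [0.855764]): 1 − (1 − 0.853850)(1 − 0.855764) = 0.9789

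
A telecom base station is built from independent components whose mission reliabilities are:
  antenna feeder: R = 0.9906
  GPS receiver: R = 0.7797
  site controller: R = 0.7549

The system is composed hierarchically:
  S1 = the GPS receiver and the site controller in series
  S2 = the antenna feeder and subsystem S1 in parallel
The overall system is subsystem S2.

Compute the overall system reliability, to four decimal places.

0.9961

Series (GPS receiver and site controller): 0.779700 × 0.754900 = 0.588596
Parallel (antenna feeder and [0.588596]): 1 − (1 − 0.990600)(1 − 0.588596) = 0.9961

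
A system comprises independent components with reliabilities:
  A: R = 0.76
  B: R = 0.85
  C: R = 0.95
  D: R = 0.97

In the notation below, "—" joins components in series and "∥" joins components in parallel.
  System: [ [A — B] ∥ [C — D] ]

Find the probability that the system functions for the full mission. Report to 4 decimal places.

0.9722

Series (A and B): 0.760000 × 0.850000 = 0.646000
Series (C and D): 0.950000 × 0.970000 = 0.921500
Parallel ([0.646000] and [0.921500]): 1 − (1 − 0.646000)(1 − 0.921500) = 0.9722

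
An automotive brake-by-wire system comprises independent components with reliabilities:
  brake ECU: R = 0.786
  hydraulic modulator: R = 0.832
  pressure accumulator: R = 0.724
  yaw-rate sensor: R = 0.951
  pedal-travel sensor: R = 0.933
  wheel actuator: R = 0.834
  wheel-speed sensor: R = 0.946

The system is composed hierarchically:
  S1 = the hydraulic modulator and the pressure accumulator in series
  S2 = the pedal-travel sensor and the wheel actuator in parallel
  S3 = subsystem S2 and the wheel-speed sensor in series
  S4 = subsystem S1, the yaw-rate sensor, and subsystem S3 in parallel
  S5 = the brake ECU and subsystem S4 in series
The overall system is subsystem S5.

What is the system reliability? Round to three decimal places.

0.785

Series (hydraulic modulator and pressure accumulator): 0.83200 × 0.72400 = 0.60237
Parallel (pedal-travel sensor and wheel actuator): 1 − (1 − 0.93300)(1 − 0.83400) = 0.98888
Series ([0.98888] and wheel-speed sensor): 0.98888 × 0.94600 = 0.93548
Parallel ([0.60237], yaw-rate sensor, and [0.93548]): 1 − (1 − 0.60237)(1 − 0.95100)(1 − 0.93548) = 0.99874
Series (brake ECU and [0.99874]): 0.78600 × 0.99874 = 0.785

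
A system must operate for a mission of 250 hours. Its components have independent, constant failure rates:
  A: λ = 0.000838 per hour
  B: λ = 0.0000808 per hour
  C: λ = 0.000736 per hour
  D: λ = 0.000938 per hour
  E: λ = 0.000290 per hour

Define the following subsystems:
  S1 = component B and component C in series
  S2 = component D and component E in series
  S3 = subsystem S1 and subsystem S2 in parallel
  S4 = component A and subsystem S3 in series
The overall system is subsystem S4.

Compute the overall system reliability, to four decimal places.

R(A) = exp(−0.000838 × 250) = 0.810990
R(B) = exp(−0.0000808 × 250) = 0.980003
R(C) = exp(−0.000736 × 250) = 0.831936
R(D) = exp(−0.000938 × 250) = 0.790966
R(E) = exp(−0.000290 × 250) = 0.930066
Series (B and C): 0.980003 × 0.831936 = 0.815300
Series (D and E): 0.790966 × 0.930066 = 0.735651
Parallel ([0.815300] and [0.735651]): 1 − (1 − 0.815300)(1 − 0.735651) = 0.951175
Series (A and [0.951175]): 0.810990 × 0.951175 = 0.7714

0.7714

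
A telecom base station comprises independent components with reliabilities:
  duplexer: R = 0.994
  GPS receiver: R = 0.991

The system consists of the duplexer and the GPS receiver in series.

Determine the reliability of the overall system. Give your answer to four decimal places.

Series (duplexer and GPS receiver): 0.994000 × 0.991000 = 0.9851

0.9851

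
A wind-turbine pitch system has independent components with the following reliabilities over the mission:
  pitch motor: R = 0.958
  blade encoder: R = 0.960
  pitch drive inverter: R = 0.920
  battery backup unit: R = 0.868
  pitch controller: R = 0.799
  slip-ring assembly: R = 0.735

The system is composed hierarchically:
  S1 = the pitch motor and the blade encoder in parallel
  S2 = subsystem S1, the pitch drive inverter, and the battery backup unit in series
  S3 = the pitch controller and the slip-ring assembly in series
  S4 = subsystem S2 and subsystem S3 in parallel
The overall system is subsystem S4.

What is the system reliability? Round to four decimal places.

Parallel (pitch motor and blade encoder): 1 − (1 − 0.958000)(1 − 0.960000) = 0.998320
Series ([0.998320], pitch drive inverter, and battery backup unit): 0.998320 × 0.920000 × 0.868000 = 0.797218
Series (pitch controller and slip-ring assembly): 0.799000 × 0.735000 = 0.587265
Parallel ([0.797218] and [0.587265]): 1 − (1 − 0.797218)(1 − 0.587265) = 0.9163

0.9163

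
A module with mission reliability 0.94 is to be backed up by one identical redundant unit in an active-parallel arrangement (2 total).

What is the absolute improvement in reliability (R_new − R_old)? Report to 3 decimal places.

R_before = 0.94
R_after = 1 − (1 − 0.94)^2 = 0.996
ΔR = 0.996 − 0.94 = 0.056

0.056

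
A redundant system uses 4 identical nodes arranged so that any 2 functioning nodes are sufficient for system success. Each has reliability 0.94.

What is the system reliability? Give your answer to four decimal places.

R = Σ_{i=2}^{4} C(4,i) p^i (1−p)^{4−i} with p = 0.94
C(4,2)·0.94^2·0.06^2 = 0.019086
C(4,3)·0.94^3·0.06^1 = 0.199340
C(4,4)·0.94^4·0.06^0 = 0.780749
Sum = 0.9992

0.9992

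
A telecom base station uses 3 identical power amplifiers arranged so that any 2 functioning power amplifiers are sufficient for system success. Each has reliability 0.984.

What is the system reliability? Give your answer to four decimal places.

0.9992

R = Σ_{i=2}^{3} C(3,i) p^i (1−p)^{3−i} with p = 0.984
C(3,2)·0.984^2·0.016^1 = 0.046476
C(3,3)·0.984^3·0.016^0 = 0.952764
Sum = 0.9992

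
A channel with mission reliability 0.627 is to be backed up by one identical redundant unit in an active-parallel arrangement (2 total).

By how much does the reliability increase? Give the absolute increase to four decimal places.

0.2339

R_before = 0.627
R_after = 1 − (1 − 0.627)^2 = 0.8609
ΔR = 0.8609 − 0.627 = 0.2339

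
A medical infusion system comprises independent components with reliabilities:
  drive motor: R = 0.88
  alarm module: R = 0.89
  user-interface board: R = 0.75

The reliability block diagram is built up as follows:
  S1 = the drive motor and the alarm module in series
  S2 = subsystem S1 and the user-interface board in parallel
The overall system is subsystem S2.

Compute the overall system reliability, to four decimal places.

0.9458

Series (drive motor and alarm module): 0.880000 × 0.890000 = 0.783200
Parallel ([0.783200] and user-interface board): 1 − (1 − 0.783200)(1 − 0.750000) = 0.9458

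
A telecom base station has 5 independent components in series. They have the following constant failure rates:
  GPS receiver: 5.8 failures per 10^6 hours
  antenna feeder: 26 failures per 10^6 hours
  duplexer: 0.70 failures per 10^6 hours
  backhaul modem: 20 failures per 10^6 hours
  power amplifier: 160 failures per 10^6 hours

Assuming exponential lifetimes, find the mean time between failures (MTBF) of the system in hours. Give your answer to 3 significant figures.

Series of exponential components: λ_sys = Σ λ_i
λ_sys = 0.0000058 + 0.000026 + 0.00000070 + 0.000020 + 0.00016 = 2.1250e-04 /h
MTBF = 1 / λ_sys = 4710 h

4710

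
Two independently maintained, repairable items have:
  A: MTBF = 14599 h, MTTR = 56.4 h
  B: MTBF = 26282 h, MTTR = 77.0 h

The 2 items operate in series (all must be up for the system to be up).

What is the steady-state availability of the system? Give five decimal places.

A(A) = MTBF/(MTBF+MTTR) = 14599/(14599+56.4) = 0.996152
A(B) = MTBF/(MTBF+MTTR) = 26282/(26282+77.0) = 0.997079
Series availability: 0.996152 × 0.997079 = 0.99324

0.99324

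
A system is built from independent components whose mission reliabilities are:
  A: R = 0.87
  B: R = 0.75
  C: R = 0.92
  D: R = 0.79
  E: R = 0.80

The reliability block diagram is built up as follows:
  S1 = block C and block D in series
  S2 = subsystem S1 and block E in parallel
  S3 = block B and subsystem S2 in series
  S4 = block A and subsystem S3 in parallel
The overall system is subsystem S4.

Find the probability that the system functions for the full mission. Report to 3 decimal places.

0.962

Series (C and D): 0.92000 × 0.79000 = 0.72680
Parallel ([0.72680] and E): 1 − (1 − 0.72680)(1 − 0.80000) = 0.94536
Series (B and [0.94536]): 0.75000 × 0.94536 = 0.70902
Parallel (A and [0.70902]): 1 − (1 − 0.87000)(1 − 0.70902) = 0.962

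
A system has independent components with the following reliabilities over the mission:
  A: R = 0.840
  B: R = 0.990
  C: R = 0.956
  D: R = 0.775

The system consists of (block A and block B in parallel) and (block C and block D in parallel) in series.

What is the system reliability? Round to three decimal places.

0.989

Parallel (A and B): 1 − (1 − 0.84000)(1 − 0.99000) = 0.99840
Parallel (C and D): 1 − (1 − 0.95600)(1 − 0.77500) = 0.99010
Series ([0.99840] and [0.99010]): 0.99840 × 0.99010 = 0.989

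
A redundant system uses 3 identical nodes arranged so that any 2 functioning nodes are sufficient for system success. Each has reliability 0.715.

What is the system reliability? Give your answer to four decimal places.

R = Σ_{i=2}^{3} C(3,i) p^i (1−p)^{3−i} with p = 0.715
C(3,2)·0.715^2·0.285^1 = 0.437097
C(3,3)·0.715^3·0.285^0 = 0.365526
Sum = 0.8026

0.8026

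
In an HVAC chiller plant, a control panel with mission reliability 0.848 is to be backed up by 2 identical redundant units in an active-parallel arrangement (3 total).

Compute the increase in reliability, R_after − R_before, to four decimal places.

R_before = 0.848
R_after = 1 − (1 − 0.848)^3 = 0.9965
ΔR = 0.9965 − 0.848 = 0.1485

0.1485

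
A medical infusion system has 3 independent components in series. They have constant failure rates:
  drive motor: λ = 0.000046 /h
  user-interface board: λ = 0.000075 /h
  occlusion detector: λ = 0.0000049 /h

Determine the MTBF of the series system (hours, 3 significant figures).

7940

Series of exponential components: λ_sys = Σ λ_i
λ_sys = 0.000046 + 0.000075 + 0.0000049 = 1.2590e-04 /h
MTBF = 1 / λ_sys = 7940 h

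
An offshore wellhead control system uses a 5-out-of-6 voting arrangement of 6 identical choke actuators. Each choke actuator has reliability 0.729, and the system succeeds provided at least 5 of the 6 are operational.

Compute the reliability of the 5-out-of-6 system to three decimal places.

0.485

R = Σ_{i=5}^{6} C(6,i) p^i (1−p)^{6−i} with p = 0.729
C(6,5)·0.729^5·0.271^1 = 0.33478
C(6,6)·0.729^6·0.271^0 = 0.15009
Sum = 0.485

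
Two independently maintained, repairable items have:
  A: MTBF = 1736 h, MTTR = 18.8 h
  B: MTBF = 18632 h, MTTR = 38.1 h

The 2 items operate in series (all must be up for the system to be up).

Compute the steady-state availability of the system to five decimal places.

A(A) = MTBF/(MTBF+MTTR) = 1736/(1736+18.8) = 0.989287
A(B) = MTBF/(MTBF+MTTR) = 18632/(18632+38.1) = 0.997959
Series availability: 0.989287 × 0.997959 = 0.98727

0.98727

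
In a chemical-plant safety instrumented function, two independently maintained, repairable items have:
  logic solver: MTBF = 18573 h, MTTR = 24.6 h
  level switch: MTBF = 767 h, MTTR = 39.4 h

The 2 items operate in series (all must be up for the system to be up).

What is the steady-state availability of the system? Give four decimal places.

A(logic solver) = MTBF/(MTBF+MTTR) = 18573/(18573+24.6) = 0.998677
A(level switch) = MTBF/(MTBF+MTTR) = 767/(767+39.4) = 0.951141
Series availability: 0.998677 × 0.951141 = 0.9499

0.9499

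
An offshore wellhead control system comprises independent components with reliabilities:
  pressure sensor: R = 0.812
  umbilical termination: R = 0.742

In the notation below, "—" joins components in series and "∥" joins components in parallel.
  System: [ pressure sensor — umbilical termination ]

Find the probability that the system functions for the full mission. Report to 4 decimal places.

Series (pressure sensor and umbilical termination): 0.812000 × 0.742000 = 0.6025

0.6025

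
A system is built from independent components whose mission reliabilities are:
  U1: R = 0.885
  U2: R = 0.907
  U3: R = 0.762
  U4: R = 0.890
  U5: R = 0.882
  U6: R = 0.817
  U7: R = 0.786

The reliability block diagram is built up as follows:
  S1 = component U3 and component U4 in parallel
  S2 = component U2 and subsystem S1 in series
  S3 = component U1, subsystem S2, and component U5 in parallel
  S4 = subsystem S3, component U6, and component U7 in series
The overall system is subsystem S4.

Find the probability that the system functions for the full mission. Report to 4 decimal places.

Parallel (U3 and U4): 1 − (1 − 0.762000)(1 − 0.890000) = 0.973820
Series (U2 and [0.973820]): 0.907000 × 0.973820 = 0.883255
Parallel (U1, [0.883255], and U5): 1 − (1 − 0.885000)(1 − 0.883255)(1 − 0.882000) = 0.998416
Series ([0.998416], U6, and U7): 0.998416 × 0.817000 × 0.786000 = 0.6411

0.6411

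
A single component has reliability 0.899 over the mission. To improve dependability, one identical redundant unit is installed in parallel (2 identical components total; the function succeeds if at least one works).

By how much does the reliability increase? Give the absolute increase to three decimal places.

0.091

R_before = 0.899
R_after = 1 − (1 − 0.899)^2 = 0.990
ΔR = 0.990 − 0.899 = 0.091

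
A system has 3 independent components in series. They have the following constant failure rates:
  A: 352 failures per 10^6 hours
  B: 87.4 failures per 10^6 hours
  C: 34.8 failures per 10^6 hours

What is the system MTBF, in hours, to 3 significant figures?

2110

Series of exponential components: λ_sys = Σ λ_i
λ_sys = 0.000352 + 0.0000874 + 0.0000348 = 4.7420e-04 /h
MTBF = 1 / λ_sys = 2110 h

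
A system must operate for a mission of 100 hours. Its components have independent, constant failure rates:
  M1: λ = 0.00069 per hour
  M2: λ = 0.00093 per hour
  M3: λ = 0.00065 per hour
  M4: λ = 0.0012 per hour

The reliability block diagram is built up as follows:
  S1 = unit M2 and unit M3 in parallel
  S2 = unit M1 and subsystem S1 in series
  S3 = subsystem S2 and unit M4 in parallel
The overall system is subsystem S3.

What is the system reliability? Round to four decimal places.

0.9919

R(M1) = exp(−0.00069 × 100) = 0.933327
R(M2) = exp(−0.00093 × 100) = 0.911194
R(M3) = exp(−0.00065 × 100) = 0.937067
R(M4) = exp(−0.0012 × 100) = 0.886920
Parallel (M2 and M3): 1 − (1 − 0.911194)(1 − 0.937067) = 0.994411
Series (M1 and [0.994411]): 0.933327 × 0.994411 = 0.928111
Parallel ([0.928111] and M4): 1 − (1 − 0.928111)(1 − 0.886920) = 0.9919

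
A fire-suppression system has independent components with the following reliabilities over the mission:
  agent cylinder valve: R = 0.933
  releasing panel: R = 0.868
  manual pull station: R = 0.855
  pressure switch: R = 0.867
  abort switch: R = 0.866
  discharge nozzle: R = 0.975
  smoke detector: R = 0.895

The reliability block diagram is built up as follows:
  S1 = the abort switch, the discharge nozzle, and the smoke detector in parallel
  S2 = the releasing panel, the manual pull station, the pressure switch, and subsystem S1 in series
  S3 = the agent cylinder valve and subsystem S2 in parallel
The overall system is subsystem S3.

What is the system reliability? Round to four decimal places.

0.9761

Parallel (abort switch, discharge nozzle, and smoke detector): 1 − (1 − 0.866000)(1 − 0.975000)(1 − 0.895000) = 0.999648
Series (releasing panel, manual pull station, pressure switch, and [0.999648]): 0.868000 × 0.855000 × 0.867000 × 0.999648 = 0.643209
Parallel (agent cylinder valve and [0.643209]): 1 − (1 − 0.933000)(1 − 0.643209) = 0.9761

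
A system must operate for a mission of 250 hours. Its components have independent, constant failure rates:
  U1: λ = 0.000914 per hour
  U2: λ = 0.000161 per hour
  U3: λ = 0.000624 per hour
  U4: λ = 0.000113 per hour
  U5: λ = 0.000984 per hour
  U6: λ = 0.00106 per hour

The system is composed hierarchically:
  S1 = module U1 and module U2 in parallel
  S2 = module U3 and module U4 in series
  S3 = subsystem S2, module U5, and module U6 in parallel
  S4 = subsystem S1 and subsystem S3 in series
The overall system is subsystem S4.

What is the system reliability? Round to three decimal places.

R(U1) = exp(−0.000914 × 250) = 0.79573
R(U2) = exp(−0.000161 × 250) = 0.96055
R(U3) = exp(−0.000624 × 250) = 0.85556
R(U4) = exp(−0.000113 × 250) = 0.97215
R(U5) = exp(−0.000984 × 250) = 0.78192
R(U6) = exp(−0.00106 × 250) = 0.76721
Parallel (U1 and U2): 1 − (1 − 0.79573)(1 − 0.96055) = 0.99194
Series (U3 and U4): 0.85556 × 0.97215 = 0.83173
Parallel ([0.83173], U5, and U6): 1 − (1 − 0.83173)(1 − 0.78192)(1 − 0.76721) = 0.99146
Series ([0.99194] and [0.99146]): 0.99194 × 0.99146 = 0.983

0.983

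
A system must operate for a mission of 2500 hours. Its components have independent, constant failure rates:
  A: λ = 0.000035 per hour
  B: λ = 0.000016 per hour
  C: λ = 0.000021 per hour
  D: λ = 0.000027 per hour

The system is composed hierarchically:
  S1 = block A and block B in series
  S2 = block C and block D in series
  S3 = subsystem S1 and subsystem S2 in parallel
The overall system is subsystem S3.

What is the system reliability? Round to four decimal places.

0.9865

R(A) = exp(−0.000035 × 2500) = 0.916219
R(B) = exp(−0.000016 × 2500) = 0.960789
R(C) = exp(−0.000021 × 2500) = 0.948854
R(D) = exp(−0.000027 × 2500) = 0.934728
Series (A and B): 0.916219 × 0.960789 = 0.880293
Series (C and D): 0.948854 × 0.934728 = 0.886920
Parallel ([0.880293] and [0.886920]): 1 − (1 − 0.880293)(1 − 0.886920) = 0.9865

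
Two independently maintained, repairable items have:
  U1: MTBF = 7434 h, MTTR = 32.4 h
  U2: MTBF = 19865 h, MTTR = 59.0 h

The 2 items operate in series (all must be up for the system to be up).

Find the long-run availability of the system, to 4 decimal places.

0.9927

A(U1) = MTBF/(MTBF+MTTR) = 7434/(7434+32.4) = 0.995661
A(U2) = MTBF/(MTBF+MTTR) = 19865/(19865+59.0) = 0.997039
Series availability: 0.995661 × 0.997039 = 0.9927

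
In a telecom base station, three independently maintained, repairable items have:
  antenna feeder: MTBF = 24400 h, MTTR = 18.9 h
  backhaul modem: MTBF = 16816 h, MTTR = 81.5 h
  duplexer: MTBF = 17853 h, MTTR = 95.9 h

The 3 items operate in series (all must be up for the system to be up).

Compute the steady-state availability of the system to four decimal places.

0.9891

A(antenna feeder) = MTBF/(MTBF+MTTR) = 24400/(24400+18.9) = 0.999226
A(backhaul modem) = MTBF/(MTBF+MTTR) = 16816/(16816+81.5) = 0.995177
A(duplexer) = MTBF/(MTBF+MTTR) = 17853/(17853+95.9) = 0.994657
Series availability: 0.999226 × 0.995177 × 0.994657 = 0.9891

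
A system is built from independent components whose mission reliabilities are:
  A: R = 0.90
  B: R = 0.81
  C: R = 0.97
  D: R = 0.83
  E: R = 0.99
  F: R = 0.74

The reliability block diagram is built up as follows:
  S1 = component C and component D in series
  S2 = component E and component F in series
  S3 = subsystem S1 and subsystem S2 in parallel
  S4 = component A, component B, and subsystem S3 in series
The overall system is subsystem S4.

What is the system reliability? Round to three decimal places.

0.691

Series (C and D): 0.97000 × 0.83000 = 0.80510
Series (E and F): 0.99000 × 0.74000 = 0.73260
Parallel ([0.80510] and [0.73260]): 1 − (1 − 0.80510)(1 − 0.73260) = 0.94788
Series (A, B, and [0.94788]): 0.90000 × 0.81000 × 0.94788 = 0.691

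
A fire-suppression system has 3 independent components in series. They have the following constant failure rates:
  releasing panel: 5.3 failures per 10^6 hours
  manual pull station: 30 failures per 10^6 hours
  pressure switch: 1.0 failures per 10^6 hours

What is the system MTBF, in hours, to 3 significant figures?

Series of exponential components: λ_sys = Σ λ_i
λ_sys = 0.0000053 + 0.000030 + 0.0000010 = 3.6300e-05 /h
MTBF = 1 / λ_sys = 27500 h

27500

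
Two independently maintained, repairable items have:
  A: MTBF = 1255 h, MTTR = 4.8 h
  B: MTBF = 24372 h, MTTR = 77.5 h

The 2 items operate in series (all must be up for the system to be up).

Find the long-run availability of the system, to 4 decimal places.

A(A) = MTBF/(MTBF+MTTR) = 1255/(1255+4.8) = 0.996190
A(B) = MTBF/(MTBF+MTTR) = 24372/(24372+77.5) = 0.996830
Series availability: 0.996190 × 0.996830 = 0.9930

0.9930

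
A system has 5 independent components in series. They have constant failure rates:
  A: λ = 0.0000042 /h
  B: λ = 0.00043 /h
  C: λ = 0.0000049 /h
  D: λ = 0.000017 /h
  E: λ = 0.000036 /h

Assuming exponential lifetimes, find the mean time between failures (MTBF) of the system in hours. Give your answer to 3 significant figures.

2030

Series of exponential components: λ_sys = Σ λ_i
λ_sys = 0.0000042 + 0.00043 + 0.0000049 + 0.000017 + 0.000036 = 4.9210e-04 /h
MTBF = 1 / λ_sys = 2030 h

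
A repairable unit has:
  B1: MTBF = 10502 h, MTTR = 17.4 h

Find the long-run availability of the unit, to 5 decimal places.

0.99835

A(B1) = MTBF/(MTBF+MTTR) = 10502/(10502+17.4) = 0.99835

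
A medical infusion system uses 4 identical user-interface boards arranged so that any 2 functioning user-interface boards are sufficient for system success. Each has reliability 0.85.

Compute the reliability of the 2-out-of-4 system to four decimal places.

0.9880

R = Σ_{i=2}^{4} C(4,i) p^i (1−p)^{4−i} with p = 0.85
C(4,2)·0.85^2·0.15^2 = 0.097538
C(4,3)·0.85^3·0.15^1 = 0.368475
C(4,4)·0.85^4·0.15^0 = 0.522006
Sum = 0.9880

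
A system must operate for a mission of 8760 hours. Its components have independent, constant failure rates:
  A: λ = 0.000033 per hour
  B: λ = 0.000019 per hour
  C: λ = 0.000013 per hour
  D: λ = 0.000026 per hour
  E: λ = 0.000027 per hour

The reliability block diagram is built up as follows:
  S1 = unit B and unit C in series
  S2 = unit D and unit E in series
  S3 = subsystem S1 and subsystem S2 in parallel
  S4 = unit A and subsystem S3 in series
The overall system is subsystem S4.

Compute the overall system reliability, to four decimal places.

0.6810

R(A) = exp(−0.000033 × 8760) = 0.748952
R(B) = exp(−0.000019 × 8760) = 0.846674
R(C) = exp(−0.000013 × 8760) = 0.892365
R(D) = exp(−0.000026 × 8760) = 0.796315
R(E) = exp(−0.000027 × 8760) = 0.789370
Series (B and C): 0.846674 × 0.892365 = 0.755542
Series (D and E): 0.796315 × 0.789370 = 0.628587
Parallel ([0.755542] and [0.628587]): 1 − (1 − 0.755542)(1 − 0.628587) = 0.909205
Series (A and [0.909205]): 0.748952 × 0.909205 = 0.6810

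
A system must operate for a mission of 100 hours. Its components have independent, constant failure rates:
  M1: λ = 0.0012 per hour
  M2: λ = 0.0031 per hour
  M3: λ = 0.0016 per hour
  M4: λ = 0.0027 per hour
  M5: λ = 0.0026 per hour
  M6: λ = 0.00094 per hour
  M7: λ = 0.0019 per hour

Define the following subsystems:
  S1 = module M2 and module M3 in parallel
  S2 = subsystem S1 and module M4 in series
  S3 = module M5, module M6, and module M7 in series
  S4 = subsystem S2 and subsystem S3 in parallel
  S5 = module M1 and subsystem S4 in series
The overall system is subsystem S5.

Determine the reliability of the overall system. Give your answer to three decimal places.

0.788

R(M1) = exp(−0.0012 × 100) = 0.88692
R(M2) = exp(−0.0031 × 100) = 0.73345
R(M3) = exp(−0.0016 × 100) = 0.85214
R(M4) = exp(−0.0027 × 100) = 0.76338
R(M5) = exp(−0.0026 × 100) = 0.77105
R(M6) = exp(−0.00094 × 100) = 0.91028
R(M7) = exp(−0.0019 × 100) = 0.82696
Parallel (M2 and M3): 1 − (1 − 0.73345)(1 − 0.85214) = 0.96059
Series ([0.96059] and M4): 0.96059 × 0.76338 = 0.73330
Series (M5, M6, and M7): 0.77105 × 0.91028 × 0.82696 = 0.58042
Parallel ([0.73330] and [0.58042]): 1 − (1 − 0.73330)(1 − 0.58042) = 0.88810
Series (M1 and [0.88810]): 0.88692 × 0.88810 = 0.788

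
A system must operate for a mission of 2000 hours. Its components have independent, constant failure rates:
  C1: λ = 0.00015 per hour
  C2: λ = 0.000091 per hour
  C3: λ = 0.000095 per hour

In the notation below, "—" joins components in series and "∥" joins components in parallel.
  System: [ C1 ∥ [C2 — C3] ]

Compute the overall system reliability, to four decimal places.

R(C1) = exp(−0.00015 × 2000) = 0.740818
R(C2) = exp(−0.000091 × 2000) = 0.833601
R(C3) = exp(−0.000095 × 2000) = 0.826959
Series (C2 and C3): 0.833601 × 0.826959 = 0.689354
Parallel (C1 and [0.689354]): 1 − (1 − 0.740818)(1 − 0.689354) = 0.9195

0.9195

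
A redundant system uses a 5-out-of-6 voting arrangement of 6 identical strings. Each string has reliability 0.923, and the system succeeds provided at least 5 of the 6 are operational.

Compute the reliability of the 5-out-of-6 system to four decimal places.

0.9278

R = Σ_{i=5}^{6} C(6,i) p^i (1−p)^{6−i} with p = 0.923
C(6,5)·0.923^5·0.077^1 = 0.309493
C(6,6)·0.923^6·0.077^0 = 0.618316
Sum = 0.9278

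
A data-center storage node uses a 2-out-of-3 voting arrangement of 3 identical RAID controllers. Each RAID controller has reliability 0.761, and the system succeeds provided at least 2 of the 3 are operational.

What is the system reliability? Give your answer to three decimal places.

0.856

R = Σ_{i=2}^{3} C(3,i) p^i (1−p)^{3−i} with p = 0.761
C(3,2)·0.761^2·0.239^1 = 0.41523
C(3,3)·0.761^3·0.239^0 = 0.44071
Sum = 0.856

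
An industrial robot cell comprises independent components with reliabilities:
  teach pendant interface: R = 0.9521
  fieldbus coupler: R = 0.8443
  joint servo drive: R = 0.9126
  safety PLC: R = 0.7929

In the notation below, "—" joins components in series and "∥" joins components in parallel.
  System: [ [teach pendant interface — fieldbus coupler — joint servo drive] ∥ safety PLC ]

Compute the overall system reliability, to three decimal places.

0.945

Series (teach pendant interface, fieldbus coupler, and joint servo drive): 0.95210 × 0.84430 × 0.91260 = 0.73360
Parallel ([0.73360] and safety PLC): 1 − (1 − 0.73360)(1 − 0.79290) = 0.945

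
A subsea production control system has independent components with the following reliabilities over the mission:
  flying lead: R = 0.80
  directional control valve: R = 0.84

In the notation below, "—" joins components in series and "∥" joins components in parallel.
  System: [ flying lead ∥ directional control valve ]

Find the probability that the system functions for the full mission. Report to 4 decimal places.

Parallel (flying lead and directional control valve): 1 − (1 − 0.800000)(1 − 0.840000) = 0.9680

0.9680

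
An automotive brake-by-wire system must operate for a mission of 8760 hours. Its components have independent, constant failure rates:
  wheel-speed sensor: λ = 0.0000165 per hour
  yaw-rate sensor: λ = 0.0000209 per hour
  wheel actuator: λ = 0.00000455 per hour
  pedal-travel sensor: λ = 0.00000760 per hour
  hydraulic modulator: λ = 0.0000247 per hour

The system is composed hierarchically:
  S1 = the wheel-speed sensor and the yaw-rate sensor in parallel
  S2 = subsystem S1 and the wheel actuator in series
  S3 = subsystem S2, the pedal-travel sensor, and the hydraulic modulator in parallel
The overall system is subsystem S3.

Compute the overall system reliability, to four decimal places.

R(wheel-speed sensor) = exp(−0.0000165 × 8760) = 0.865420
R(yaw-rate sensor) = exp(−0.0000209 × 8760) = 0.832698
R(wheel actuator) = exp(−0.00000455 × 8760) = 0.960926
R(pedal-travel sensor) = exp(−0.00000760 × 8760) = 0.935592
R(hydraulic modulator) = exp(−0.0000247 × 8760) = 0.805436
Parallel (wheel-speed sensor and yaw-rate sensor): 1 − (1 − 0.865420)(1 − 0.832698) = 0.977484
Series ([0.977484] and wheel actuator): 0.977484 × 0.960926 = 0.939290
Parallel ([0.939290], pedal-travel sensor, and hydraulic modulator): 1 − (1 − 0.939290)(1 − 0.935592)(1 − 0.805436) = 0.9992

0.9992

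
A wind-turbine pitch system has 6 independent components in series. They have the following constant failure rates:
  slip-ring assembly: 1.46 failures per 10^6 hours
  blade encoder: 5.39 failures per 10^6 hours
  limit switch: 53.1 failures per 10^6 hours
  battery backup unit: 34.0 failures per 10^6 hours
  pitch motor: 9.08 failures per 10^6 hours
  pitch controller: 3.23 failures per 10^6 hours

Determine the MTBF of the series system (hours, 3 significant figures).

9410

Series of exponential components: λ_sys = Σ λ_i
λ_sys = 0.00000146 + 0.00000539 + 0.0000531 + 0.0000340 + 0.00000908 + 0.00000323 = 1.0626e-04 /h
MTBF = 1 / λ_sys = 9410 h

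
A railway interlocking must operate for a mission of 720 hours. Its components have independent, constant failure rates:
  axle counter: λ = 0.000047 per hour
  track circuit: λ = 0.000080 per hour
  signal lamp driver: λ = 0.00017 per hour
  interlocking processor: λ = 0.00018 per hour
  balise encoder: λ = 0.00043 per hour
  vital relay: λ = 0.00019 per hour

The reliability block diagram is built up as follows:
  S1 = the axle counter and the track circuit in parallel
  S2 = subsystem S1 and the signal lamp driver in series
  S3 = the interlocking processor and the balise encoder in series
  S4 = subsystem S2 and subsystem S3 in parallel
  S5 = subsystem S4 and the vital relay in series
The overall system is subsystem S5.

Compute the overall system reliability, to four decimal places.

0.8359

R(axle counter) = exp(−0.000047 × 720) = 0.966726
R(track circuit) = exp(−0.000080 × 720) = 0.944027
R(signal lamp driver) = exp(−0.00017 × 720) = 0.884794
R(interlocking processor) = exp(−0.00018 × 720) = 0.878447
R(balise encoder) = exp(−0.00043 × 720) = 0.733740
R(vital relay) = exp(−0.00019 × 720) = 0.872145
Parallel (axle counter and track circuit): 1 − (1 − 0.966726)(1 − 0.944027) = 0.998138
Series ([0.998138] and signal lamp driver): 0.998138 × 0.884794 = 0.883147
Series (interlocking processor and balise encoder): 0.878447 × 0.733740 = 0.644552
Parallel ([0.883147] and [0.644552]): 1 − (1 − 0.883147)(1 − 0.644552) = 0.958465
Series ([0.958465] and vital relay): 0.958465 × 0.872145 = 0.8359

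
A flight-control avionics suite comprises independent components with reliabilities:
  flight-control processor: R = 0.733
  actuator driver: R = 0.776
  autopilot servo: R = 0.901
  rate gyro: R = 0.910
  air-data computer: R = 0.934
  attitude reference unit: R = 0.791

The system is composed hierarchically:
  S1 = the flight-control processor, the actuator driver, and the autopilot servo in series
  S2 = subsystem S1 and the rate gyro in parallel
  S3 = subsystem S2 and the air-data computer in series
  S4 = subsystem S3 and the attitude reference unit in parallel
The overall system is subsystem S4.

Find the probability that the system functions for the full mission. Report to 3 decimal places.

0.978

Series (flight-control processor, actuator driver, and autopilot servo): 0.73300 × 0.77600 × 0.90100 = 0.51250
Parallel ([0.51250] and rate gyro): 1 − (1 − 0.51250)(1 − 0.91000) = 0.95613
Series ([0.95613] and air-data computer): 0.95613 × 0.93400 = 0.89303
Parallel ([0.89303] and attitude reference unit): 1 − (1 − 0.89303)(1 − 0.79100) = 0.978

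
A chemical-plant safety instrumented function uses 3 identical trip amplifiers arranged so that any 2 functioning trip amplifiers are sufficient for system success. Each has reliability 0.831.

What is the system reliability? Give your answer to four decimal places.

R = Σ_{i=2}^{3} C(3,i) p^i (1−p)^{3−i} with p = 0.831
C(3,2)·0.831^2·0.169^1 = 0.350114
C(3,3)·0.831^3·0.169^0 = 0.573856
Sum = 0.9240

0.9240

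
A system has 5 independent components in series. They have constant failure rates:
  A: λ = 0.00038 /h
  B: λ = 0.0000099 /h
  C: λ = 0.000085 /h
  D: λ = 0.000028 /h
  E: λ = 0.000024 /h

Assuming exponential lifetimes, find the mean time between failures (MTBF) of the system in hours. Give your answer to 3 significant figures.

Series of exponential components: λ_sys = Σ λ_i
λ_sys = 0.00038 + 0.0000099 + 0.000085 + 0.000028 + 0.000024 = 5.2690e-04 /h
MTBF = 1 / λ_sys = 1900 h

1900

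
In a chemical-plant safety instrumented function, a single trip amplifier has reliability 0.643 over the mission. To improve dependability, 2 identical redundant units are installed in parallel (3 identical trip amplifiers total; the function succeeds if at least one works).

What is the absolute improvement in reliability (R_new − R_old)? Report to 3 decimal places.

R_before = 0.643
R_after = 1 − (1 − 0.643)^3 = 0.955
ΔR = 0.955 − 0.643 = 0.312

0.312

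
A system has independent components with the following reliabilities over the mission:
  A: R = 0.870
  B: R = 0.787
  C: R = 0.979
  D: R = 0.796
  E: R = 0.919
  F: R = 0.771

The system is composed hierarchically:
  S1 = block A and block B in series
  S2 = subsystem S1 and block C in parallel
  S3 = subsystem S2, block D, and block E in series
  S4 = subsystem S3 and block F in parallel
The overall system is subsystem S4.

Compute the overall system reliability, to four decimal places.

Series (A and B): 0.870000 × 0.787000 = 0.684690
Parallel ([0.684690] and C): 1 − (1 − 0.684690)(1 − 0.979000) = 0.993378
Series ([0.993378], D, and E): 0.993378 × 0.796000 × 0.919000 = 0.726680
Parallel ([0.726680] and F): 1 − (1 − 0.726680)(1 − 0.771000) = 0.9374

0.9374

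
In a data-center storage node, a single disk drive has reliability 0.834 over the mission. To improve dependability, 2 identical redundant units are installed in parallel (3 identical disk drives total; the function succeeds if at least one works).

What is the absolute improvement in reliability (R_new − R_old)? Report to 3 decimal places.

R_before = 0.834
R_after = 1 − (1 − 0.834)^3 = 0.995
ΔR = 0.995 − 0.834 = 0.161

0.161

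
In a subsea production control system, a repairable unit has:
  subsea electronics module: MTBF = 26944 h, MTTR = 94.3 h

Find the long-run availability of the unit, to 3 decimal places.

0.997

A(subsea electronics module) = MTBF/(MTBF+MTTR) = 26944/(26944+94.3) = 0.997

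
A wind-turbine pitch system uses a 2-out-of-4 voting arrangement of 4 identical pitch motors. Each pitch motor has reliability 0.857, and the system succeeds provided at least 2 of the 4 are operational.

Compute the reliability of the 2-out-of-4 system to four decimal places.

R = Σ_{i=2}^{4} C(4,i) p^i (1−p)^{4−i} with p = 0.857
C(4,2)·0.857^2·0.143^2 = 0.090112
C(4,3)·0.857^3·0.143^1 = 0.360030
C(4,4)·0.857^4·0.143^0 = 0.539415
Sum = 0.9896

0.9896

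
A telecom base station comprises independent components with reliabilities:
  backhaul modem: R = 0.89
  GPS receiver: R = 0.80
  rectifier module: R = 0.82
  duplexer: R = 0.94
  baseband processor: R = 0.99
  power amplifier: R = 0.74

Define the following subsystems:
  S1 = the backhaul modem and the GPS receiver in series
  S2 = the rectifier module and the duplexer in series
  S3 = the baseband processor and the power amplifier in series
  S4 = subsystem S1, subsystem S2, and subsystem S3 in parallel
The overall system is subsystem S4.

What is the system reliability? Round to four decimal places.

0.9823

Series (backhaul modem and GPS receiver): 0.890000 × 0.800000 = 0.712000
Series (rectifier module and duplexer): 0.820000 × 0.940000 = 0.770800
Series (baseband processor and power amplifier): 0.990000 × 0.740000 = 0.732600
Parallel ([0.712000], [0.770800], and [0.732600]): 1 − (1 − 0.712000)(1 − 0.770800)(1 − 0.732600) = 0.9823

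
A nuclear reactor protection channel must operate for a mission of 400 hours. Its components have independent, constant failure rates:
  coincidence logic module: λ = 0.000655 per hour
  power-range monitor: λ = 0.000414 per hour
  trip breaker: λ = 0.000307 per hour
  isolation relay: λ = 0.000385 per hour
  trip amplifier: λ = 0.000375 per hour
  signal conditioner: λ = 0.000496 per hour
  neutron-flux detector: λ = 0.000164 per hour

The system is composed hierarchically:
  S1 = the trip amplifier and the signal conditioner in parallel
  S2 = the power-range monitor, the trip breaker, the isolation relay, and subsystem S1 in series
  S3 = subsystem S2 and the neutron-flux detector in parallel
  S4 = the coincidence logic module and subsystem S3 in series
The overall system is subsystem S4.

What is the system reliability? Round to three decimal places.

R(coincidence logic module) = exp(−0.000655 × 400) = 0.76951
R(power-range monitor) = exp(−0.000414 × 400) = 0.84739
R(trip breaker) = exp(−0.000307 × 400) = 0.88444
R(isolation relay) = exp(−0.000385 × 400) = 0.85727
R(trip amplifier) = exp(−0.000375 × 400) = 0.86071
R(signal conditioner) = exp(−0.000496 × 400) = 0.82004
R(neutron-flux detector) = exp(−0.000164 × 400) = 0.93651
Parallel (trip amplifier and signal conditioner): 1 − (1 − 0.86071)(1 − 0.82004) = 0.97493
Series (power-range monitor, trip breaker, isolation relay, and [0.97493]): 0.84739 × 0.88444 × 0.85727 × 0.97493 = 0.62639
Parallel ([0.62639] and neutron-flux detector): 1 − (1 − 0.62639)(1 − 0.93651) = 0.97628
Series (coincidence logic module and [0.97628]): 0.76951 × 0.97628 = 0.751

0.751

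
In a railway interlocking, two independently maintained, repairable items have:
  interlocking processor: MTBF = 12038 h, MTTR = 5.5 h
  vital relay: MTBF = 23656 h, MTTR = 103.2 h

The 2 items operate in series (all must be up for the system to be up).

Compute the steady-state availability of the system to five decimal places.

A(interlocking processor) = MTBF/(MTBF+MTTR) = 12038/(12038+5.5) = 0.999543
A(vital relay) = MTBF/(MTBF+MTTR) = 23656/(23656+103.2) = 0.995656
Series availability: 0.999543 × 0.995656 = 0.99520

0.99520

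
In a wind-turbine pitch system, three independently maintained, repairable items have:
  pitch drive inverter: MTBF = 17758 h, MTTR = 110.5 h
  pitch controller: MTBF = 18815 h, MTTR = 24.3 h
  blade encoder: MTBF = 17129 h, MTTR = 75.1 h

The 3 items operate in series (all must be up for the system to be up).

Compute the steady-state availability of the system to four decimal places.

A(pitch drive inverter) = MTBF/(MTBF+MTTR) = 17758/(17758+110.5) = 0.993816
A(pitch controller) = MTBF/(MTBF+MTTR) = 18815/(18815+24.3) = 0.998710
A(blade encoder) = MTBF/(MTBF+MTTR) = 17129/(17129+75.1) = 0.995635
Series availability: 0.993816 × 0.998710 × 0.995635 = 0.9882

0.9882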